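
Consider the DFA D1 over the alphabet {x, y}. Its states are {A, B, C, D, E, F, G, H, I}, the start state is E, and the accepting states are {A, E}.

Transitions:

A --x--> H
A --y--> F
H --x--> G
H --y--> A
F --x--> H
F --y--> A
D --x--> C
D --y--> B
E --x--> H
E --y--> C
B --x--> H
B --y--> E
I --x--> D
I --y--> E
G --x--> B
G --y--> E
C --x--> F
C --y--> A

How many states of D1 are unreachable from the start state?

2

No path from E leads to D, I; the other 7 states are all reachable.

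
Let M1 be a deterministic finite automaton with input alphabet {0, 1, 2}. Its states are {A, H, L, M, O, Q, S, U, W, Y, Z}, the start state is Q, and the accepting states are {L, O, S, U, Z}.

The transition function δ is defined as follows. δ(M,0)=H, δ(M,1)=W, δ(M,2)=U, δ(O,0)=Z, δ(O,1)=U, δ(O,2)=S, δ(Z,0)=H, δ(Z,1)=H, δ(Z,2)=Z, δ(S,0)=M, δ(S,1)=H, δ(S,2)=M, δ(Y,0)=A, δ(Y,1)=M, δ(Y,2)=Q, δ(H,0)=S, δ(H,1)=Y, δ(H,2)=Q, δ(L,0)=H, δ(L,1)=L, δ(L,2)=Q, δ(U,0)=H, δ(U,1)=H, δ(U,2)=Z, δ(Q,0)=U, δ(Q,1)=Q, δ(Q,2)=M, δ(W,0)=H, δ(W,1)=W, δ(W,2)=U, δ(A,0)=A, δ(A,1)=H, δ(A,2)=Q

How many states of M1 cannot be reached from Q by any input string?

2

Starting at Q and following transitions, the reachable set is {A, H, M, Q, S, U, W, Y, Z}. That leaves L, O unreachable — 2 in total.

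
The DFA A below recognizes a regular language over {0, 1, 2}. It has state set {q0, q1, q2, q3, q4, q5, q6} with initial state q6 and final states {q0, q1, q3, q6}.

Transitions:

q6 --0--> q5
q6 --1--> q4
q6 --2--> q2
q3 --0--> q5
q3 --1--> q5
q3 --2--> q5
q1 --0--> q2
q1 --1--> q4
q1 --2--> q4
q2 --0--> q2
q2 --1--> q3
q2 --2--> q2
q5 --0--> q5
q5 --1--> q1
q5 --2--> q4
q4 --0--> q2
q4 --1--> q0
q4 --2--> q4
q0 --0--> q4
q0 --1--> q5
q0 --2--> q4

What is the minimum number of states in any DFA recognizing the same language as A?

2

P0 = {q0,q1,q3,q6} | {q2,q4,q5}.
No further refinement is possible. Final partition (2 blocks): {q0,q1,q3,q6} | {q2,q4,q5}.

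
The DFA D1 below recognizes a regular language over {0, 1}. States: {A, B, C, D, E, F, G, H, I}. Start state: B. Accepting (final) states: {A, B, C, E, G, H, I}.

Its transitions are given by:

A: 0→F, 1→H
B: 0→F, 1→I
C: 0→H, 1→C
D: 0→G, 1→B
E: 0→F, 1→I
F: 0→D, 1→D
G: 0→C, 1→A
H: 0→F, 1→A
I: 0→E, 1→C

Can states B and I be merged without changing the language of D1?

No

P0 = {A,B,C,E,G,H,I} | {D,F}.
Refine {A,B,C,E,G,H,I} on symbol 0: members go to different blocks, giving {A,B,E,H} and {C,G,I}.
Refine {A,B,E,H} on symbol 1: members go to different blocks, giving {A,H} and {B,E}.
Refine {D,F} on symbol 0: members go to different blocks, giving {D} and {F}.
Refine {C,G,I} on symbol 0: members go to different blocks, giving {C} and {G} and {I}.
No further refinement is possible. Final partition (7 blocks): {A,H} | {D} | {C} | {B,E} | {F} | {G} | {I}.
B and I end up in different blocks, so they are distinguishable. For instance, the string '0' is accepted from only I.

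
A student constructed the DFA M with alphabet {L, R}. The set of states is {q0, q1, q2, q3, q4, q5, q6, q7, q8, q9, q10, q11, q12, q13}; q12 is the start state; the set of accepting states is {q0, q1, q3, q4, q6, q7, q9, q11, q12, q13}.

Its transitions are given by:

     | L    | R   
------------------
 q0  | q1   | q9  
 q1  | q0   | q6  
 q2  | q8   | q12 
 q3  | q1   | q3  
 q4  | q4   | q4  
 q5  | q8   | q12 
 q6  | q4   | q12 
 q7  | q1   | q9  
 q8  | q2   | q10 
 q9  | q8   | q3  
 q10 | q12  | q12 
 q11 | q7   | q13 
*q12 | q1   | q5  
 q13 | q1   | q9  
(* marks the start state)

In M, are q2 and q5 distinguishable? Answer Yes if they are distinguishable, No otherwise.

No

States {q7,q11,q13} cannot be reached from the start state, so discard them.
P0 = {q0,q1,q3,q4,q6,q9,q12} | {q2,q5,q8,q10}.
Split {q0,q1,q3,q4,q6,q9,q12} by δ(·,L) → {q0,q1,q3,q4,q6,q12} and {q9}.
On input R, block {q0,q1,q3,q4,q6,q12} splits into {q1,q3,q4,q6} and {q0} and {q12}.
Refine {q1,q3,q4,q6} on symbol L: members go to different blocks, giving {q3,q4,q6} and {q1}.
On input L, block {q3,q4,q6} splits into {q4,q6} and {q3}.
On input R, block {q4,q6} splits into {q4} and {q6}.
Split {q2,q5,q8,q10} by δ(·,L) → {q2,q5,q8} and {q10}.
On input R, block {q2,q5,q8} splits into {q2,q5} and {q8}.
No further refinement is possible. Final partition (10 blocks): {q4} | {q2,q5} | {q9} | {q0} | {q12} | {q1} | {q3} | {q6} | {q10} | {q8}.
q2 and q5 lie in the same block of the stable partition, so they are equivalent — no string distinguishes them.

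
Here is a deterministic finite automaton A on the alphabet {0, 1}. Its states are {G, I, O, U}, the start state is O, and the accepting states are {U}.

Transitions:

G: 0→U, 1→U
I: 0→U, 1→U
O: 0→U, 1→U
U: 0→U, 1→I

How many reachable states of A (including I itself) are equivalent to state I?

2

First remove the unreachable states {G}; 3 states remain.
P0 = {U} | {I,O}.
Stable partition: {U} | {I,O} — 2 equivalence classes.
State I belongs to the block {I,O}, which has 2 states.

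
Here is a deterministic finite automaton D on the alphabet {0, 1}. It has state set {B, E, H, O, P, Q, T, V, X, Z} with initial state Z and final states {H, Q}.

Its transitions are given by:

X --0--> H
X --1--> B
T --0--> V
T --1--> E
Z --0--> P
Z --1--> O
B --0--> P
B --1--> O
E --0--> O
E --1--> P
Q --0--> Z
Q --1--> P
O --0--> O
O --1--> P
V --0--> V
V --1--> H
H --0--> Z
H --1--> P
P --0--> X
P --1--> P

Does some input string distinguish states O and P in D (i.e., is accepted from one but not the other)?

Yes

Reachable states from the start: {B,H,O,P,X,Z}. Unreachable: {E,Q,T,V} — drop them.
Initial partition by acceptance: {H} | {B,O,P,X,Z}.
On input 0, block {B,O,P,X,Z} splits into {B,O,P,Z} and {X}.
On input 0, block {B,O,P,Z} splits into {B,O,Z} and {P}.
Refine {B,O,Z} on symbol 0: members go to different blocks, giving {B,Z} and {O}.
The partition is now stable with 5 blocks: {H} | {B,Z} | {X} | {P} | {O}.
O and P end up in different blocks, so they are distinguishable. For instance, the string '00' is accepted from only P.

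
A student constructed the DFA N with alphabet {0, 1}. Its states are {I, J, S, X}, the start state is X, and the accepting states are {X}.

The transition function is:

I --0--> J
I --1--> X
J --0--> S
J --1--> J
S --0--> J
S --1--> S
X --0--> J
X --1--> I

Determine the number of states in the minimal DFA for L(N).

Every state is reachable, so we keep all 4.
P0 = {X} | {I,J,S}.
On input 1, block {I,J,S} splits into {J,S} and {I}.
Stable partition: {X} | {J,S} | {I} — 3 equivalence classes.

3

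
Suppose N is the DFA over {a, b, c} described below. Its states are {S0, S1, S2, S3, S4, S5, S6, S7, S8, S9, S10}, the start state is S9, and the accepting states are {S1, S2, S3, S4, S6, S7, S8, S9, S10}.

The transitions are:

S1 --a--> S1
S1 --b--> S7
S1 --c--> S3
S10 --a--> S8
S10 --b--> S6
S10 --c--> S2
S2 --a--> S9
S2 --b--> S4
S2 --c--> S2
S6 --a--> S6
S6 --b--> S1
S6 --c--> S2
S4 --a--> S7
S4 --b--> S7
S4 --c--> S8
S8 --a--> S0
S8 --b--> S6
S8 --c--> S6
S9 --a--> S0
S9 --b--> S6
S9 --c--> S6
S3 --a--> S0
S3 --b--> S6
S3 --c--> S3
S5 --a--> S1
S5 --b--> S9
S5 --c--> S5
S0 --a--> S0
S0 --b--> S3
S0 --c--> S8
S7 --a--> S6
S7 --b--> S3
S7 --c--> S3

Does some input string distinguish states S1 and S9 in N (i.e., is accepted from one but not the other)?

Yes

States {S5,S10} cannot be reached from the start state, so discard them.
Initial partition by acceptance: {S1,S2,S3,S4,S6,S7,S8,S9} | {S0}.
On input a, block {S1,S2,S3,S4,S6,S7,S8,S9} splits into {S1,S2,S4,S6,S7} and {S3,S8,S9}.
Refine {S1,S2,S4,S6,S7} on symbol a: members go to different blocks, giving {S1,S4,S6,S7} and {S2}.
Refine {S1,S4,S6,S7} on symbol b: members go to different blocks, giving {S1,S4,S6} and {S7}.
Split {S1,S4,S6} by δ(·,a) → {S1,S6} and {S4}.
On input b, block {S1,S6} splits into {S1} and {S6}.
On input c, block {S3,S8,S9} splits into {S8,S9} and {S3}.
The partition is now stable with 8 blocks: {S1} | {S0} | {S8,S9} | {S2} | {S7} | {S4} | {S6} | {S3}.
S1 and S9 end up in different blocks, so they are distinguishable. For instance, the string 'a' is accepted from only S1.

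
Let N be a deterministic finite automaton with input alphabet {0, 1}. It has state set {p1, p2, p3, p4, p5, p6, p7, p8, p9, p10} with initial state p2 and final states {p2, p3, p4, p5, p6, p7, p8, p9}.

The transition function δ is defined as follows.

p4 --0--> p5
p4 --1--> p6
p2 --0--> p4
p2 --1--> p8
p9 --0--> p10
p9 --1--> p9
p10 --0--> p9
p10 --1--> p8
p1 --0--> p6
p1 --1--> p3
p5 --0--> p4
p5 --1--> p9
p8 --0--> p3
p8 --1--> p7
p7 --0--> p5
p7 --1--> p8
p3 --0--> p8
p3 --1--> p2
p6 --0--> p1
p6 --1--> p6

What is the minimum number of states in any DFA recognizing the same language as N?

5

Start with accepting vs non-accepting: {p2,p3,p4,p5,p6,p7,p8,p9} | {p1,p10}.
Refine {p2,p3,p4,p5,p6,p7,p8,p9} on symbol 0: members go to different blocks, giving {p2,p3,p4,p5,p7,p8} and {p6,p9}.
On input 1, block {p2,p3,p4,p5,p7,p8} splits into {p2,p3,p7,p8} and {p4,p5}.
Split {p2,p3,p7,p8} by δ(·,0) → {p2,p7} and {p3,p8}.
The partition is now stable with 5 blocks: {p2,p7} | {p1,p10} | {p6,p9} | {p4,p5} | {p3,p8}.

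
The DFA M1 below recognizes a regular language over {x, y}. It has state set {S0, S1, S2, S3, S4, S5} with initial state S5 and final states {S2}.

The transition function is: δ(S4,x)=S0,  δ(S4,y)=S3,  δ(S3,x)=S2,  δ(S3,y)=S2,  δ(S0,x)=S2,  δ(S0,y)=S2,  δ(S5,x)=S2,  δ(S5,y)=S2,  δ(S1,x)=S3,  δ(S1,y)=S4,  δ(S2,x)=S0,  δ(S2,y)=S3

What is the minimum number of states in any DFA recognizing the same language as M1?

2

Reachable states from the start: {S0,S2,S3,S5}. Unreachable: {S1,S4} — drop them.
Initial partition by acceptance: {S2} | {S0,S3,S5}.
No further refinement is possible. Final partition (2 blocks): {S2} | {S0,S3,S5}.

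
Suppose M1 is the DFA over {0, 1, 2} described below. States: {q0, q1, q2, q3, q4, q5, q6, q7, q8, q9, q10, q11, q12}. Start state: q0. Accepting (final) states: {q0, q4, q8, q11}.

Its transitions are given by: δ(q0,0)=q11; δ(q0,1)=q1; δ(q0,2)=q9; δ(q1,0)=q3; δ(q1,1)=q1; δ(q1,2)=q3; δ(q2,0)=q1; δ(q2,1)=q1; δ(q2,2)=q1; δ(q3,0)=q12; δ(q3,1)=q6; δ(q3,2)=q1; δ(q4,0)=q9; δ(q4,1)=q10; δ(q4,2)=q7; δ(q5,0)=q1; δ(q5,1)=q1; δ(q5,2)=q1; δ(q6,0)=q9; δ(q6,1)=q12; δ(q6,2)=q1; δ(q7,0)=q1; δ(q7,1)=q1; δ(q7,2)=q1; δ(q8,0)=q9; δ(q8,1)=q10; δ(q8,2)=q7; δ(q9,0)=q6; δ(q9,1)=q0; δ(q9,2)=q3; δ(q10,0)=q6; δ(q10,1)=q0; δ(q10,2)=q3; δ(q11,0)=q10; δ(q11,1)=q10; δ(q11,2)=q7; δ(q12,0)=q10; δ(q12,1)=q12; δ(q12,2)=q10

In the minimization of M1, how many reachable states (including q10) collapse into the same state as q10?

Reachable states from the start: {q0,q1,q3,q6,q7,q9,q10,q11,q12}. Unreachable: {q2,q4,q5,q8} — drop them.
P0 = {q0,q11} | {q1,q3,q6,q7,q9,q10,q12}.
Refine {q0,q11} on symbol 0: members go to different blocks, giving {q0} and {q11}.
On input 1, block {q1,q3,q6,q7,q9,q10,q12} splits into {q1,q3,q6,q7,q12} and {q9,q10}.
On input 0, block {q1,q3,q6,q7,q12} splits into {q1,q3,q7} and {q6,q12}.
On input 0, block {q1,q3,q7} splits into {q1,q7} and {q3}.
On input 0, block {q1,q7} splits into {q1} and {q7}.
On input 2, block {q6,q12} splits into {q6} and {q12}.
No further refinement is possible. Final partition (8 blocks): {q0} | {q1} | {q11} | {q9,q10} | {q6} | {q3} | {q7} | {q12}.
State q10 belongs to the block {q9,q10}, which has 2 states.

2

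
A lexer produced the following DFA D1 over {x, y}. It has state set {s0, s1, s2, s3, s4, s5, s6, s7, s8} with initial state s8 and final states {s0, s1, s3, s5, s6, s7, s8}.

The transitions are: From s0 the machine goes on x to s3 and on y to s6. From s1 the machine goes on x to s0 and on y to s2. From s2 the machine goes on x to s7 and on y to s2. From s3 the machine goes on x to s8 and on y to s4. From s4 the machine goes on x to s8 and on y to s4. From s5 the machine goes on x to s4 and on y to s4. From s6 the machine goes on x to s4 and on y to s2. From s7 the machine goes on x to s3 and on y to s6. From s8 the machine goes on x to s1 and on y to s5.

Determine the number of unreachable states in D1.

Exploring from s8, all states are eventually visited, so none are unreachable.

0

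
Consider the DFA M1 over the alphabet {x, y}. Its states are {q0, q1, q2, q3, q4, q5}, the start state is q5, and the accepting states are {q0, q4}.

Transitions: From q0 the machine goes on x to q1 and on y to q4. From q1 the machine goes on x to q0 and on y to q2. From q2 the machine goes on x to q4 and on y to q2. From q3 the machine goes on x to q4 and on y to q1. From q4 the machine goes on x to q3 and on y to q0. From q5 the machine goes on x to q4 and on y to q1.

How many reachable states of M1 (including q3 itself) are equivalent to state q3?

P0 = {q0,q4} | {q1,q2,q3,q5}.
The partition is now stable with 2 blocks: {q0,q4} | {q1,q2,q3,q5}.
The equivalence class containing q3 is {q1,q2,q3,q5}, of size 4.

4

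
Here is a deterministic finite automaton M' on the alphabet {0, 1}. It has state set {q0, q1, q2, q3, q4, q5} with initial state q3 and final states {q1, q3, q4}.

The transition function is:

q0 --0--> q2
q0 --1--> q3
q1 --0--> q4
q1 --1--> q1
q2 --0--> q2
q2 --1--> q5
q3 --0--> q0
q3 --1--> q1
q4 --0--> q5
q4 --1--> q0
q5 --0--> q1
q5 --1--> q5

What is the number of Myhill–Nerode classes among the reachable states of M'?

Every state is reachable, so we keep all 6.
Start with accepting vs non-accepting: {q1,q3,q4} | {q0,q2,q5}.
Refine {q1,q3,q4} on symbol 0: members go to different blocks, giving {q3,q4} and {q1}.
Split {q3,q4} by δ(·,1) → {q3} and {q4}.
On input 0, block {q0,q2,q5} splits into {q0,q2} and {q5}.
Refine {q0,q2} on symbol 1: members go to different blocks, giving {q0} and {q2}.
The partition is now stable with 6 blocks: {q3} | {q0} | {q1} | {q4} | {q5} | {q2}.

6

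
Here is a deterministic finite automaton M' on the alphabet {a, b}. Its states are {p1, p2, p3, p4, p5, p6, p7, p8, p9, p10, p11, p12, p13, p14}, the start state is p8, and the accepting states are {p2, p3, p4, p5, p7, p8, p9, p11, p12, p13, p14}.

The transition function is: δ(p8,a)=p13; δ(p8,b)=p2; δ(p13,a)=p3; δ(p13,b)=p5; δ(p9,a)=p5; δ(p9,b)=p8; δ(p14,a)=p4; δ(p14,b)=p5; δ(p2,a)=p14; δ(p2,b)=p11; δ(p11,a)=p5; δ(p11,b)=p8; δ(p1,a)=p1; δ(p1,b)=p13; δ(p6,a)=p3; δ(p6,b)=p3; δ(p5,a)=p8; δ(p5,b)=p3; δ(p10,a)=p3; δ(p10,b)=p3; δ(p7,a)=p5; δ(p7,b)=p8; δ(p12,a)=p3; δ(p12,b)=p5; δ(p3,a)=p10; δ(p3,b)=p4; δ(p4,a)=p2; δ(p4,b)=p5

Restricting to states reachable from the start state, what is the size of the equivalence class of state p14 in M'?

1

Reachable states from the start: {p2,p3,p4,p5,p8,p10,p11,p13,p14}. Unreachable: {p1,p6,p7,p9,p12} — drop them.
Initial partition by acceptance: {p2,p3,p4,p5,p8,p11,p13,p14} | {p10}.
Refine {p2,p3,p4,p5,p8,p11,p13,p14} on symbol a: members go to different blocks, giving {p2,p4,p5,p8,p11,p13,p14} and {p3}.
On input a, block {p2,p4,p5,p8,p11,p13,p14} splits into {p2,p4,p5,p8,p11,p14} and {p13}.
On input a, block {p2,p4,p5,p8,p11,p14} splits into {p2,p4,p5,p11,p14} and {p8}.
Refine {p2,p4,p5,p11,p14} on symbol a: members go to different blocks, giving {p2,p4,p11,p14} and {p5}.
Refine {p2,p4,p11,p14} on symbol a: members go to different blocks, giving {p2,p4,p14} and {p11}.
Split {p2,p4,p14} by δ(·,b) → {p4,p14} and {p2}.
On input a, block {p4,p14} splits into {p4} and {p14}.
Stable partition: {p4} | {p10} | {p3} | {p13} | {p8} | {p5} | {p11} | {p2} | {p14} — 9 equivalence classes.
The equivalence class containing p14 is {p14}, of size 1.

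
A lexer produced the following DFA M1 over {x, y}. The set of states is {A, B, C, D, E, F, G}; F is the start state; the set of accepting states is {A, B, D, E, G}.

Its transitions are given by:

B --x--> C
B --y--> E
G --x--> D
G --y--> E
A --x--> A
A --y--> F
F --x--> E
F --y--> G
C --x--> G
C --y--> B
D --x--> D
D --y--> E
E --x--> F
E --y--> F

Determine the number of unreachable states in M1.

3

Starting at F and following transitions, the reachable set is {D, E, F, G}. That leaves A, B, C unreachable — 3 in total.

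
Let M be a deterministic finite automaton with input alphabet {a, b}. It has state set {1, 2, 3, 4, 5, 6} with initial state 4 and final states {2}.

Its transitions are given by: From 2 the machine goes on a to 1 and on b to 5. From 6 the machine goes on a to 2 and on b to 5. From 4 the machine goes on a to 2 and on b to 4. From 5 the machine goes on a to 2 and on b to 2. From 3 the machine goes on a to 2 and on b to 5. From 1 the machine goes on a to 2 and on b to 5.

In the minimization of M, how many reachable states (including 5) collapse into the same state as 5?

1

First remove the unreachable states {3,6}; 4 states remain.
P0 = {2} | {1,4,5}.
Split {1,4,5} by δ(·,b) → {1,4} and {5}.
On input b, block {1,4} splits into {1} and {4}.
The partition is now stable with 4 blocks: {2} | {1} | {5} | {4}.
The equivalence class containing 5 is {5}, of size 1.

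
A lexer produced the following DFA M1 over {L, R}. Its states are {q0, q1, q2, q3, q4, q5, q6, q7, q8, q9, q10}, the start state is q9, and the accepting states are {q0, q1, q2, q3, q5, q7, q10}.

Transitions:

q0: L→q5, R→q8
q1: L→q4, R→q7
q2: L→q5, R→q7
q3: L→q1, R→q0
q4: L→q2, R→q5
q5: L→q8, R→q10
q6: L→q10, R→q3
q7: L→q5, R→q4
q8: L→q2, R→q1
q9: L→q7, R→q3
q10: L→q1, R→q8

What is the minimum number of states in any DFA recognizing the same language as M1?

5

First remove the unreachable states {q6}; 10 states remain.
Start with accepting vs non-accepting: {q0,q1,q2,q3,q5,q7,q10} | {q4,q8,q9}.
Split {q0,q1,q2,q3,q5,q7,q10} by δ(·,L) → {q0,q2,q3,q7,q10} and {q1,q5}.
On input R, block {q0,q2,q3,q7,q10} splits into {q0,q7,q10} and {q2,q3}.
On input L, block {q4,q8,q9} splits into {q4,q8} and {q9}.
The partition is now stable with 5 blocks: {q0,q7,q10} | {q4,q8} | {q1,q5} | {q2,q3} | {q9}.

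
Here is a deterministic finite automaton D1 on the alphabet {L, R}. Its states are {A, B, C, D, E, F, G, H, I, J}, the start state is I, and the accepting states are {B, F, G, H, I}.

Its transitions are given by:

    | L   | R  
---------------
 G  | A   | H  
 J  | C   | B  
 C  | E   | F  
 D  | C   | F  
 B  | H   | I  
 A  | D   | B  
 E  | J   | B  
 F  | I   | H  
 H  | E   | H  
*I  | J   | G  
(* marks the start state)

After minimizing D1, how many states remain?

3

Every state is reachable, so we keep all 10.
Initial partition by acceptance: {B,F,G,H,I} | {A,C,D,E,J}.
Split {B,F,G,H,I} by δ(·,L) → {G,H,I} and {B,F}.
No further refinement is possible. Final partition (3 blocks): {G,H,I} | {A,C,D,E,J} | {B,F}.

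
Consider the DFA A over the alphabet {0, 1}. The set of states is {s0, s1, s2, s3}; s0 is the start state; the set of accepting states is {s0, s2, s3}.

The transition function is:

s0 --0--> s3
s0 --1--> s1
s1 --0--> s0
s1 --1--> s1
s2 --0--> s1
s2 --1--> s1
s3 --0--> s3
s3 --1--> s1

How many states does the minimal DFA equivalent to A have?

Reachable states from the start: {s0,s1,s3}. Unreachable: {s2} — drop them.
Start with accepting vs non-accepting: {s0,s3} | {s1}.
Stable partition: {s0,s3} | {s1} — 2 equivalence classes.

2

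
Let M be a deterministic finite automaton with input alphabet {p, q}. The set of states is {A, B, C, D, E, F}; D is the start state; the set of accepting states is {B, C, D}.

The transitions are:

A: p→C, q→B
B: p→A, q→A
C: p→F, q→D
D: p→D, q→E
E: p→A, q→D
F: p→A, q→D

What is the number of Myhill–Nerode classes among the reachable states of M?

5

Every state is reachable, so we keep all 6.
Start with accepting vs non-accepting: {B,C,D} | {A,E,F}.
Refine {B,C,D} on symbol p: members go to different blocks, giving {B,C} and {D}.
On input q, block {B,C} splits into {B} and {C}.
Refine {A,E,F} on symbol p: members go to different blocks, giving {E,F} and {A}.
No further refinement is possible. Final partition (5 blocks): {B} | {E,F} | {D} | {C} | {A}.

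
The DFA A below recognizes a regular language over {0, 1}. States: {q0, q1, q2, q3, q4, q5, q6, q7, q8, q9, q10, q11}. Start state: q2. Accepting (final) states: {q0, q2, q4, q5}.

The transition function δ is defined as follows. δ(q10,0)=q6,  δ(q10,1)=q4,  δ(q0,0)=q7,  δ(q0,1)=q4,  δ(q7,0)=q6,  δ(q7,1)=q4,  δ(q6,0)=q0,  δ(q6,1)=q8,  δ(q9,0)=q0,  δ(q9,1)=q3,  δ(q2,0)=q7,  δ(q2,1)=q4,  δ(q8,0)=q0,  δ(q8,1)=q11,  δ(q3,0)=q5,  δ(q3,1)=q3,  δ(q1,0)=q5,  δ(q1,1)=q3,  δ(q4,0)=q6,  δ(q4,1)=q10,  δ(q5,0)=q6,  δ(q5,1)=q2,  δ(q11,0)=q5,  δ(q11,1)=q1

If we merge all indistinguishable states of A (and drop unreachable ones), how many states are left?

7

First remove the unreachable states {q9}; 11 states remain.
Initial partition by acceptance: {q0,q2,q4,q5} | {q1,q3,q6,q7,q8,q10,q11}.
Refine {q0,q2,q4,q5} on symbol 1: members go to different blocks, giving {q0,q2,q5} and {q4}.
Split {q0,q2,q5} by δ(·,1) → {q0,q2} and {q5}.
Split {q1,q3,q6,q7,q8,q10,q11} by δ(·,0) → {q1,q3,q11} and {q6,q8} and {q7,q10}.
Split {q6,q8} by δ(·,1) → {q6} and {q8}.
The partition is now stable with 7 blocks: {q0,q2} | {q1,q3,q11} | {q4} | {q5} | {q6} | {q7,q10} | {q8}.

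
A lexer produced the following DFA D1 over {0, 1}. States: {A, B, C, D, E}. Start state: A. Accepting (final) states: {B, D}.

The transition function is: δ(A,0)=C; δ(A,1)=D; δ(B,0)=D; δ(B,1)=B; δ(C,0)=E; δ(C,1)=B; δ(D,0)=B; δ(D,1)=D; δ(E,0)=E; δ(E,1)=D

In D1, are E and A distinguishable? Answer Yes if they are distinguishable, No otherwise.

Initial partition by acceptance: {B,D} | {A,C,E}.
No further refinement is possible. Final partition (2 blocks): {B,D} | {A,C,E}.
E and A lie in the same block of the stable partition, so they are equivalent — no string distinguishes them.

No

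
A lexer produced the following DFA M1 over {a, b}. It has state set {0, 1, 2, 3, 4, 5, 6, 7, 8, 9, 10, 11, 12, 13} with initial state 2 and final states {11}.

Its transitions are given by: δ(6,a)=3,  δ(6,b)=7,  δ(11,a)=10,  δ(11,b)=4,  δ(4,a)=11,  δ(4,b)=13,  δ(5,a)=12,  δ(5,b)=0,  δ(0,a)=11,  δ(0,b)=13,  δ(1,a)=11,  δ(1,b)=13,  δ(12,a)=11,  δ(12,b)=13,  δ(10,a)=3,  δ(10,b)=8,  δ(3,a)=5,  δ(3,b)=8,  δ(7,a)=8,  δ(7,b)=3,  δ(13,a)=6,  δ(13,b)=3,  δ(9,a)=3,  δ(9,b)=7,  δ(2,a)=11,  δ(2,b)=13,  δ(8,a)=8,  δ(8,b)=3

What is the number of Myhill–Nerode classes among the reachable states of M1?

First remove the unreachable states {1,9}; 12 states remain.
Initial partition by acceptance: {11} | {0,2,3,4,5,6,7,8,10,12,13}.
Split {0,2,3,4,5,6,7,8,10,12,13} by δ(·,a) → {3,5,6,7,8,10,13} and {0,2,4,12}.
Split {3,5,6,7,8,10,13} by δ(·,a) → {3,6,7,8,10,13} and {5}.
On input a, block {3,6,7,8,10,13} splits into {6,7,8,10,13} and {3}.
Split {6,7,8,10,13} by δ(·,a) → {7,8,13} and {6,10}.
On input a, block {7,8,13} splits into {7,8} and {13}.
Stable partition: {11} | {7,8} | {0,2,4,12} | {5} | {3} | {6,10} | {13} — 7 equivalence classes.

7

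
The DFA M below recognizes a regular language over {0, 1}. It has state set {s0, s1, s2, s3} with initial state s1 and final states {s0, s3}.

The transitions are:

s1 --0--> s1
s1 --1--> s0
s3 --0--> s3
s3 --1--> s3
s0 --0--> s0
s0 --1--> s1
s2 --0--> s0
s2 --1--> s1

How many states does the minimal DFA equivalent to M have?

First remove the unreachable states {s2,s3}; 2 states remain.
Start with accepting vs non-accepting: {s0} | {s1}.
The partition is now stable with 2 blocks: {s0} | {s1}.

2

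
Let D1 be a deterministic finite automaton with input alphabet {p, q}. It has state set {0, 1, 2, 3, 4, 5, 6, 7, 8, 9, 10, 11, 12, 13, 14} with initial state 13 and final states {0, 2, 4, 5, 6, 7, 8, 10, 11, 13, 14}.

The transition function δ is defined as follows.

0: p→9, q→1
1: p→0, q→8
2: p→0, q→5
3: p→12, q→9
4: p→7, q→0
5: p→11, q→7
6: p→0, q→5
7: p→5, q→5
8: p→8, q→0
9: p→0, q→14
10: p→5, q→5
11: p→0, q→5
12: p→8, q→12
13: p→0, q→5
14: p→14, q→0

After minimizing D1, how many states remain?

6

Reachable states from the start: {0,1,5,7,8,9,11,13,14}. Unreachable: {2,3,4,6,10,12} — drop them.
P0 = {0,5,7,8,11,13,14} | {1,9}.
On input p, block {0,5,7,8,11,13,14} splits into {5,7,8,11,13,14} and {0}.
Split {5,7,8,11,13,14} by δ(·,p) → {5,7,8,14} and {11,13}.
On input p, block {5,7,8,14} splits into {7,8,14} and {5}.
Split {7,8,14} by δ(·,p) → {8,14} and {7}.
Stable partition: {8,14} | {1,9} | {0} | {11,13} | {5} | {7} — 6 equivalence classes.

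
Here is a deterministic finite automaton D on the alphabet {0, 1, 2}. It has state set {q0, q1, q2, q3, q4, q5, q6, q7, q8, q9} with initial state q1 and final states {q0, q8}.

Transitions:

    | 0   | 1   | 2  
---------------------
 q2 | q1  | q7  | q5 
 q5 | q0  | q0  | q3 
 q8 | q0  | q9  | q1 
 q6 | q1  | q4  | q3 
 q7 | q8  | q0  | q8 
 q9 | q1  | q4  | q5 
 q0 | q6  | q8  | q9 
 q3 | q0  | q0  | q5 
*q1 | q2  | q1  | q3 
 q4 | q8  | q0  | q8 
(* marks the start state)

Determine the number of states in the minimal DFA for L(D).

Every state is reachable, so we keep all 10.
Start with accepting vs non-accepting: {q0,q8} | {q1,q2,q3,q4,q5,q6,q7,q9}.
Split {q0,q8} by δ(·,0) → {q0} and {q8}.
Split {q1,q2,q3,q4,q5,q6,q7,q9} by δ(·,0) → {q1,q2,q6,q9} and {q3,q5} and {q4,q7}.
Refine {q1,q2,q6,q9} on symbol 1: members go to different blocks, giving {q2,q6,q9} and {q1}.
No further refinement is possible. Final partition (6 blocks): {q0} | {q2,q6,q9} | {q8} | {q3,q5} | {q4,q7} | {q1}.

6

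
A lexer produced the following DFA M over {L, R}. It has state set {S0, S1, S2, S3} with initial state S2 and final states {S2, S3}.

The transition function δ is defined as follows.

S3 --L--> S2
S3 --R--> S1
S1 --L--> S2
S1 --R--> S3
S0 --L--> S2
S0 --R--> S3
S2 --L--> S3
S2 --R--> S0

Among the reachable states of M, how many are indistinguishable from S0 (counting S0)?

2

Start with accepting vs non-accepting: {S2,S3} | {S0,S1}.
No further refinement is possible. Final partition (2 blocks): {S2,S3} | {S0,S1}.
The equivalence class containing S0 is {S0,S1}, of size 2.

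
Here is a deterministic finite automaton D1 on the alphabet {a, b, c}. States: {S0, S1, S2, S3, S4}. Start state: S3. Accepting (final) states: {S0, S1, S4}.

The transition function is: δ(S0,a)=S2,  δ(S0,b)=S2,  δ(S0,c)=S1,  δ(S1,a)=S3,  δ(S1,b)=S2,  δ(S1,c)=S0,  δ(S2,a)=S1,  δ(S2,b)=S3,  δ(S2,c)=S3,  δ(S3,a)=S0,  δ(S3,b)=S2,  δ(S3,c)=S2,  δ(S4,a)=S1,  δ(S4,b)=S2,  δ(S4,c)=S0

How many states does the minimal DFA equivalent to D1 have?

2

Reachable states from the start: {S0,S1,S2,S3}. Unreachable: {S4} — drop them.
Initial partition by acceptance: {S0,S1} | {S2,S3}.
Stable partition: {S0,S1} | {S2,S3} — 2 equivalence classes.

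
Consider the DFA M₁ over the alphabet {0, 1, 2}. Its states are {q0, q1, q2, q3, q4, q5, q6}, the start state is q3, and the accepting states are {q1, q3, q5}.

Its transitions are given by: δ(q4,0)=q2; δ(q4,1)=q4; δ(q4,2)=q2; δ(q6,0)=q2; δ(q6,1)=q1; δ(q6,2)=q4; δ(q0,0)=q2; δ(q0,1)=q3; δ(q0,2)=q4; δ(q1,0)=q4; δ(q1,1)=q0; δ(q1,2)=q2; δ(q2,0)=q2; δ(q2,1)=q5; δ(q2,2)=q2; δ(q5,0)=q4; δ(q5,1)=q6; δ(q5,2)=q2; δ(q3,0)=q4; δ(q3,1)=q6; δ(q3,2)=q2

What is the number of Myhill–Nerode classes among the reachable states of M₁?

4

Every state is reachable, so we keep all 7.
P0 = {q1,q3,q5} | {q0,q2,q4,q6}.
On input 1, block {q0,q2,q4,q6} splits into {q0,q2,q6} and {q4}.
Refine {q0,q2,q6} on symbol 2: members go to different blocks, giving {q0,q6} and {q2}.
Stable partition: {q1,q3,q5} | {q0,q6} | {q4} | {q2} — 4 equivalence classes.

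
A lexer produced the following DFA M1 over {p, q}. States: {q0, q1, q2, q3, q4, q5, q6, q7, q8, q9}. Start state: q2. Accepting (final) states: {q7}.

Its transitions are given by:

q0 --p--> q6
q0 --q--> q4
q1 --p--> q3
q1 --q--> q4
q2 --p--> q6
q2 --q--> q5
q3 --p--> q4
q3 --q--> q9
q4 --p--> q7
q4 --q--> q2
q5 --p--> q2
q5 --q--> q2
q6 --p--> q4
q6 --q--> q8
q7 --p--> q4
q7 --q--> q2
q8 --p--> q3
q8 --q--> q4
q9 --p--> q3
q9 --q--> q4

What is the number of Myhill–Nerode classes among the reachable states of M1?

Reachable states from the start: {q2,q3,q4,q5,q6,q7,q8,q9}. Unreachable: {q0,q1} — drop them.
P0 = {q7} | {q2,q3,q4,q5,q6,q8,q9}.
Split {q2,q3,q4,q5,q6,q8,q9} by δ(·,p) → {q2,q3,q5,q6,q8,q9} and {q4}.
On input p, block {q2,q3,q5,q6,q8,q9} splits into {q2,q5,q8,q9} and {q3,q6}.
Split {q2,q5,q8,q9} by δ(·,p) → {q2,q8,q9} and {q5}.
On input q, block {q2,q8,q9} splits into {q8,q9} and {q2}.
Stable partition: {q7} | {q8,q9} | {q4} | {q3,q6} | {q5} | {q2} — 6 equivalence classes.

6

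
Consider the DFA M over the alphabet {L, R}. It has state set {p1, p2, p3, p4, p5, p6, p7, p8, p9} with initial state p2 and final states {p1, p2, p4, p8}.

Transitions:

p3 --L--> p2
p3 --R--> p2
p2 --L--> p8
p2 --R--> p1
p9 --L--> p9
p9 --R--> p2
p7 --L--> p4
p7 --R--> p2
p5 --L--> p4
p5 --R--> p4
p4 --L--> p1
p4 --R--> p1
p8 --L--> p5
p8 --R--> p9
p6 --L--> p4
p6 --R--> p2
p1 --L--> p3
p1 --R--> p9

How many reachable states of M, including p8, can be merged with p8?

2

First remove the unreachable states {p6,p7}; 7 states remain.
Initial partition by acceptance: {p1,p2,p4,p8} | {p3,p5,p9}.
On input L, block {p1,p2,p4,p8} splits into {p1,p8} and {p2,p4}.
Split {p3,p5,p9} by δ(·,L) → {p3,p5} and {p9}.
No further refinement is possible. Final partition (4 blocks): {p1,p8} | {p3,p5} | {p2,p4} | {p9}.
The equivalence class containing p8 is {p1,p8}, of size 2.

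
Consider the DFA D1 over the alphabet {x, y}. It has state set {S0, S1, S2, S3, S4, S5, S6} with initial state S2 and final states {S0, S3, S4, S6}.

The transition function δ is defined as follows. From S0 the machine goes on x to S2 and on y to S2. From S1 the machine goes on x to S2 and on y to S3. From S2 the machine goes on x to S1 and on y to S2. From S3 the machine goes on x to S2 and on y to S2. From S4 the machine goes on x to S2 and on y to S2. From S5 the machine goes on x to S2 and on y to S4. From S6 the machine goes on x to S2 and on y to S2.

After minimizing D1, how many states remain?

3

States {S0,S4,S5,S6} cannot be reached from the start state, so discard them.
Start with accepting vs non-accepting: {S3} | {S1,S2}.
On input y, block {S1,S2} splits into {S1} and {S2}.
The partition is now stable with 3 blocks: {S3} | {S1} | {S2}.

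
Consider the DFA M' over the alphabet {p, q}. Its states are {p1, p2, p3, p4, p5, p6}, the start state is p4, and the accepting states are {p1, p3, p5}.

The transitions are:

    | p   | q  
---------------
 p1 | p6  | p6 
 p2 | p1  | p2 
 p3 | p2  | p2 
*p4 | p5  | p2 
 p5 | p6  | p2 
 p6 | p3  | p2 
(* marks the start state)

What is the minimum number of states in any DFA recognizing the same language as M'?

Initial partition by acceptance: {p1,p3,p5} | {p2,p4,p6}.
The partition is now stable with 2 blocks: {p1,p3,p5} | {p2,p4,p6}.

2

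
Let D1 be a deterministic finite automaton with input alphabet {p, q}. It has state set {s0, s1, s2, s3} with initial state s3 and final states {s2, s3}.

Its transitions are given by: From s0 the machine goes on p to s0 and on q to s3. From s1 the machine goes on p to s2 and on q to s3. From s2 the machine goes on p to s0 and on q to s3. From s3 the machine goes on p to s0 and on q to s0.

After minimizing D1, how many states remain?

Reachable states from the start: {s0,s3}. Unreachable: {s1,s2} — drop them.
Start with accepting vs non-accepting: {s3} | {s0}.
No further refinement is possible. Final partition (2 blocks): {s3} | {s0}.

2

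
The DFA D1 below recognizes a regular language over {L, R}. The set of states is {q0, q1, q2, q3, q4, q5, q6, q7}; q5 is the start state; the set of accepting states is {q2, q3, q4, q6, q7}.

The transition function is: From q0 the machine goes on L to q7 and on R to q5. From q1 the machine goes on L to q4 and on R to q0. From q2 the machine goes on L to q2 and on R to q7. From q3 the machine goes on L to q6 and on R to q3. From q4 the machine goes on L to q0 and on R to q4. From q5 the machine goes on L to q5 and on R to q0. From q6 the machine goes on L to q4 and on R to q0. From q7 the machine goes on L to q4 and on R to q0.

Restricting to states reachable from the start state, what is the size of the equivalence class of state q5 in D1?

1

First remove the unreachable states {q1,q2,q3,q6}; 4 states remain.
Initial partition by acceptance: {q4,q7} | {q0,q5}.
Refine {q4,q7} on symbol L: members go to different blocks, giving {q4} and {q7}.
Split {q0,q5} by δ(·,L) → {q0} and {q5}.
Stable partition: {q4} | {q0} | {q7} | {q5} — 4 equivalence classes.
State q5 belongs to the block {q5}, which has 1 states.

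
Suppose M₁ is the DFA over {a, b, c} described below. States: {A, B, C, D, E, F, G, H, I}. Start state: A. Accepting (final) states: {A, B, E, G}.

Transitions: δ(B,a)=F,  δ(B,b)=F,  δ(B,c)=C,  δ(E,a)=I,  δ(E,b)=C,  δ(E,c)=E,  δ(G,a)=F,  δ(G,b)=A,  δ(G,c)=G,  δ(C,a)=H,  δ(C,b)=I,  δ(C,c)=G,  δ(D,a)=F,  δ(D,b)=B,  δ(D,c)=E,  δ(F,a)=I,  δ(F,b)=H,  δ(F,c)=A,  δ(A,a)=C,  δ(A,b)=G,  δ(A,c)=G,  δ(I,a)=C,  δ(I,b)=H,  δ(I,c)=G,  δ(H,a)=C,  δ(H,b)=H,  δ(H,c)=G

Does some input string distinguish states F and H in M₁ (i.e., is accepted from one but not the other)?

Reachable states from the start: {A,C,F,G,H,I}. Unreachable: {B,D,E} — drop them.
P0 = {A,G} | {C,F,H,I}.
The partition is now stable with 2 blocks: {A,G} | {C,F,H,I}.
F and H lie in the same block of the stable partition, so they are equivalent — no string distinguishes them.

No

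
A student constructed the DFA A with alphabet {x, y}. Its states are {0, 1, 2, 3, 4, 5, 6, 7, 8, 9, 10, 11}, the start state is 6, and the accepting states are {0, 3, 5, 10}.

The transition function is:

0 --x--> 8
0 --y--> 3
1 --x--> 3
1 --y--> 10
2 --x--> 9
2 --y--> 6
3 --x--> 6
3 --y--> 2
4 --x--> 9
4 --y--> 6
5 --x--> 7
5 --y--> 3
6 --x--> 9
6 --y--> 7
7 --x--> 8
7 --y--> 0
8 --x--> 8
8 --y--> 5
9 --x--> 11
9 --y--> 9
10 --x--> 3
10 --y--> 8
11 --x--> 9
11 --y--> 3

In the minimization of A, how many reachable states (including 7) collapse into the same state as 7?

States {1,4,10} cannot be reached from the start state, so discard them.
P0 = {0,3,5} | {2,6,7,8,9,11}.
Split {0,3,5} by δ(·,y) → {0,5} and {3}.
On input y, block {2,6,7,8,9,11} splits into {2,6,9} and {7,8} and {11}.
Split {2,6,9} by δ(·,x) → {2,6} and {9}.
On input y, block {2,6} splits into {2} and {6}.
Stable partition: {0,5} | {2} | {3} | {7,8} | {11} | {9} | {6} — 7 equivalence classes.
The equivalence class containing 7 is {7,8}, of size 2.

2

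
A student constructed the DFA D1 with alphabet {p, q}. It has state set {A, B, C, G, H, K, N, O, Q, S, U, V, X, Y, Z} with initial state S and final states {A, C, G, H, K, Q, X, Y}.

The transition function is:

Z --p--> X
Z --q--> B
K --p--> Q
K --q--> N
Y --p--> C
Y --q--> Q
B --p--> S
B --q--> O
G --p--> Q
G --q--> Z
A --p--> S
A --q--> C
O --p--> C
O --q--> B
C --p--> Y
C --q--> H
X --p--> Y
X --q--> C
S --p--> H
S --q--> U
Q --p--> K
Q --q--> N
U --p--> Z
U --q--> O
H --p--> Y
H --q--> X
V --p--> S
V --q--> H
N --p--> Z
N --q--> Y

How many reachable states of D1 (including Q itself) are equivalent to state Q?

2

States {A,G,V} cannot be reached from the start state, so discard them.
Initial partition by acceptance: {C,H,K,Q,X,Y} | {B,N,O,S,U,Z}.
On input q, block {C,H,K,Q,X,Y} splits into {C,H,X,Y} and {K,Q}.
Refine {C,H,X,Y} on symbol q: members go to different blocks, giving {C,H,X} and {Y}.
On input p, block {B,N,O,S,U,Z} splits into {B,N,U} and {O,S,Z}.
Refine {B,N,U} on symbol q: members go to different blocks, giving {B,U} and {N}.
No further refinement is possible. Final partition (6 blocks): {C,H,X} | {B,U} | {K,Q} | {Y} | {O,S,Z} | {N}.
The equivalence class containing Q is {K,Q}, of size 2.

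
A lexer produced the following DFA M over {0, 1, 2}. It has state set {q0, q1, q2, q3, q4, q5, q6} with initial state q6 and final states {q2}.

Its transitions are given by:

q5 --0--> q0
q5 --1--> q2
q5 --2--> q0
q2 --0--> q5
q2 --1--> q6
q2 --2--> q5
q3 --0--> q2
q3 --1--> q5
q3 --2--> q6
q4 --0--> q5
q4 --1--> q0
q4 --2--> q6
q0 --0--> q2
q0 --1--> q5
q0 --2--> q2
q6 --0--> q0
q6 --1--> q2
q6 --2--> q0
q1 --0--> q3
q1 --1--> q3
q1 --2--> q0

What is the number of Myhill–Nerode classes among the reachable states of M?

States {q1,q3,q4} cannot be reached from the start state, so discard them.
P0 = {q2} | {q0,q5,q6}.
Split {q0,q5,q6} by δ(·,0) → {q5,q6} and {q0}.
The partition is now stable with 3 blocks: {q2} | {q5,q6} | {q0}.

3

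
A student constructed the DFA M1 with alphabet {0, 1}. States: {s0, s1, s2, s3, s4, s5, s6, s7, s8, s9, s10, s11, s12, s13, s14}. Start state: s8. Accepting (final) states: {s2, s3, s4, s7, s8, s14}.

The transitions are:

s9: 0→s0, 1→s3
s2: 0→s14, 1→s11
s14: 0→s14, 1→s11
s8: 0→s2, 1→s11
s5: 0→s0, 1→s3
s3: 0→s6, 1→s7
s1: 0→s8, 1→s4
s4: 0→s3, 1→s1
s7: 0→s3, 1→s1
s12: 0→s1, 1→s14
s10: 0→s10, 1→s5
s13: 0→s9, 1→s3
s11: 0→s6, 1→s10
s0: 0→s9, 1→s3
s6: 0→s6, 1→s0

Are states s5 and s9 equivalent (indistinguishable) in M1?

First remove the unreachable states {s12,s13}; 13 states remain.
P0 = {s2,s3,s4,s7,s8,s14} | {s0,s1,s5,s6,s9,s10,s11}.
Refine {s2,s3,s4,s7,s8,s14} on symbol 0: members go to different blocks, giving {s2,s4,s7,s8,s14} and {s3}.
Refine {s2,s4,s7,s8,s14} on symbol 0: members go to different blocks, giving {s2,s8,s14} and {s4,s7}.
Refine {s0,s1,s5,s6,s9,s10,s11} on symbol 0: members go to different blocks, giving {s0,s5,s6,s9,s10,s11} and {s1}.
On input 1, block {s0,s5,s6,s9,s10,s11} splits into {s0,s5,s9} and {s6,s10,s11}.
On input 1, block {s6,s10,s11} splits into {s6,s10} and {s11}.
The partition is now stable with 7 blocks: {s2,s8,s14} | {s0,s5,s9} | {s3} | {s4,s7} | {s1} | {s6,s10} | {s11}.
s5 and s9 lie in the same block of the stable partition, so they are equivalent — no string distinguishes them.

Yes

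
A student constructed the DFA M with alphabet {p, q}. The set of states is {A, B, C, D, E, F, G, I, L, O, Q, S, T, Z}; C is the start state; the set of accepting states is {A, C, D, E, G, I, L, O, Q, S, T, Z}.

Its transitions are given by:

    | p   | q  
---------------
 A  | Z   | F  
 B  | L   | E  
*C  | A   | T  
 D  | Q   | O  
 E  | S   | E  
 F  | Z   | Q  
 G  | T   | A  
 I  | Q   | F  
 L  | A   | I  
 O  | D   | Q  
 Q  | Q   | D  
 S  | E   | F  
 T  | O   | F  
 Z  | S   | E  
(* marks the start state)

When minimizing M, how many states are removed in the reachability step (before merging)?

No path from C leads to B, G, I, L; the other 10 states are all reachable.

4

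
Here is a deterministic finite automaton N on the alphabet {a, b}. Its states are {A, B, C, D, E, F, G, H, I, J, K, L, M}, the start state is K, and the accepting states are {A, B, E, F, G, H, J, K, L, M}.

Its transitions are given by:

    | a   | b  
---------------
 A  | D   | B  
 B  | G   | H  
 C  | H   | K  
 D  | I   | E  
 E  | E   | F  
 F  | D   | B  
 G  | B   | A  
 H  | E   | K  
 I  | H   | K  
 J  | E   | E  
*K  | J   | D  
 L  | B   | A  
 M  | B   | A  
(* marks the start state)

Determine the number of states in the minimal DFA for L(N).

Reachable states from the start: {A,B,D,E,F,G,H,I,J,K}. Unreachable: {C,L,M} — drop them.
P0 = {A,B,E,F,G,H,J,K} | {D,I}.
Refine {A,B,E,F,G,H,J,K} on symbol a: members go to different blocks, giving {B,E,G,H,J,K} and {A,F}.
On input b, block {B,E,G,H,J,K} splits into {B,H,J} and {E,G} and {K}.
Split {B,H,J} by δ(·,b) → {B} and {H} and {J}.
On input a, block {D,I} splits into {D} and {I}.
Split {E,G} by δ(·,a) → {E} and {G}.
Stable partition: {B} | {D} | {A,F} | {E} | {K} | {H} | {J} | {I} | {G} — 9 equivalence classes.

9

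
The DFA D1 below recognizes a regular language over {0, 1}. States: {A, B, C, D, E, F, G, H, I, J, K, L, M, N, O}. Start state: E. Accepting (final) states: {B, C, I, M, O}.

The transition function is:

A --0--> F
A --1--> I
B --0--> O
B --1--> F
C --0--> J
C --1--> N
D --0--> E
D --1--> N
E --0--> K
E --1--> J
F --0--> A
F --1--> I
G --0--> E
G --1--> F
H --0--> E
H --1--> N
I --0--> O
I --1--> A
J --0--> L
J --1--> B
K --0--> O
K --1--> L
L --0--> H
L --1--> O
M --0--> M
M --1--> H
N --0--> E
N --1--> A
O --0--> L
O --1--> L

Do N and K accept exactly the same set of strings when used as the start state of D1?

Reachable states from the start: {A,B,E,F,H,I,J,K,L,N,O}. Unreachable: {C,D,G,M} — drop them.
P0 = {B,I,O} | {A,E,F,H,J,K,L,N}.
Refine {B,I,O} on symbol 0: members go to different blocks, giving {B,I} and {O}.
Refine {A,E,F,H,J,K,L,N} on symbol 0: members go to different blocks, giving {A,E,F,H,J,L,N} and {K}.
Refine {A,E,F,H,J,L,N} on symbol 0: members go to different blocks, giving {A,F,H,J,L,N} and {E}.
On input 0, block {A,F,H,J,L,N} splits into {A,F,J,L} and {H,N}.
Split {A,F,J,L} by δ(·,0) → {A,F,J} and {L}.
On input 0, block {A,F,J} splits into {A,F} and {J}.
Split {H,N} by δ(·,1) → {H} and {N}.
The partition is now stable with 9 blocks: {B,I} | {A,F} | {O} | {K} | {E} | {H} | {L} | {J} | {N}.
N and K end up in different blocks, so they are distinguishable. For instance, the string '0' is accepted from only K.

No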